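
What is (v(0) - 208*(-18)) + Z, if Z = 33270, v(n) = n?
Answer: 37014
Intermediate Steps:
(v(0) - 208*(-18)) + Z = (0 - 208*(-18)) + 33270 = (0 + 3744) + 33270 = 3744 + 33270 = 37014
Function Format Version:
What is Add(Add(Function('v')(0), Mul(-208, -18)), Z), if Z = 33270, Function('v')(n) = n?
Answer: 37014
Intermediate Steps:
Add(Add(Function('v')(0), Mul(-208, -18)), Z) = Add(Add(0, Mul(-208, -18)), 33270) = Add(Add(0, 3744), 33270) = Add(3744, 33270) = 37014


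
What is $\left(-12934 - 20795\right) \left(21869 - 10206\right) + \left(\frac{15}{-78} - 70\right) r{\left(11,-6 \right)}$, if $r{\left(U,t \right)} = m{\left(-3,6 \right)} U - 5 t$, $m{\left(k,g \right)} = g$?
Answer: $- \frac{5114044851}{13} \approx -3.9339 \cdot 10^{8}$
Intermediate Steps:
$r{\left(U,t \right)} = - 5 t + 6 U$ ($r{\left(U,t \right)} = 6 U - 5 t = - 5 t + 6 U$)
$\left(-12934 - 20795\right) \left(21869 - 10206\right) + \left(\frac{15}{-78} - 70\right) r{\left(11,-6 \right)} = \left(-12934 - 20795\right) \left(21869 - 10206\right) + \left(\frac{15}{-78} - 70\right) \left(\left(-5\right) \left(-6\right) + 6 \cdot 11\right) = \left(-33729\right) 11663 + \left(15 \left(- \frac{1}{78}\right) - 70\right) \left(30 + 66\right) = -393381327 + \left(- \frac{5}{26} - 70\right) 96 = -393381327 - \frac{87600}{13} = - \frac{5114044851}{13}$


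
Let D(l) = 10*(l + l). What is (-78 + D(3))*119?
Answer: -2142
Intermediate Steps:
D(l) = 20*l (D(l) = 10*(2*l) = 20*l)
(-78 + D(3))*119 = (-78 + 20*3)*119 = (-78 + 60)*119 = -18*119 = -2142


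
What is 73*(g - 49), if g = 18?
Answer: -2263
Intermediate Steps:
73*(g - 49) = 73*(18 - 49) = 73*(-31) = -2263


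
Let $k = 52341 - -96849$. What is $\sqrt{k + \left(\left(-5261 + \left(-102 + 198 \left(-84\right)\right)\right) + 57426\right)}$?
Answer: $23 \sqrt{349} \approx 429.68$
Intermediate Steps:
$k = 149190$ ($k = 52341 + 96849 = 149190$)
$\sqrt{k + \left(\left(-5261 + \left(-102 + 198 \left(-84\right)\right)\right) + 57426\right)} = \sqrt{149190 + \left(\left(-5261 + \left(-102 + 198 \left(-84\right)\right)\right) + 57426\right)} = \sqrt{149190 + \left(\left(-5261 - 16734\right) + 57426\right)} = \sqrt{149190 + \left(-21995 + 57426\right)} = \sqrt{149190 + 35431} = \sqrt{184621} = 23 \sqrt{349}$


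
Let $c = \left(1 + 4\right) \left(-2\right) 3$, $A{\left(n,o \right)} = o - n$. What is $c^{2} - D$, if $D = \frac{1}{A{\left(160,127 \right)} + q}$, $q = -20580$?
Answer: $\frac{18551701}{20613} \approx 900.0$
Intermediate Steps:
$c = -30$ ($c = 5 \left(-2\right) 3 = \left(-10\right) 3 = -30$)
$D = - \frac{1}{20613}$ ($D = \frac{1}{\left(127 - 160\right) - 20580} = \frac{1}{-33 - 20580} = \frac{1}{-20613} = - \frac{1}{20613} \approx -4.8513 \cdot 10^{-5}$)
$c^{2} - D = \left(-30\right)^{2} - - \frac{1}{20613} = 900 + \frac{1}{20613} = \frac{18551701}{20613}$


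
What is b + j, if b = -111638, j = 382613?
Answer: 270975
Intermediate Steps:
b + j = -111638 + 382613 = 270975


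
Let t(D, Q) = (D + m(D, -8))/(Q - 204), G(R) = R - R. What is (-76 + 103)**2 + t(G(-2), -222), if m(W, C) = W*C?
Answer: 729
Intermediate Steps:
m(W, C) = C*W
G(R) = 0
t(D, Q) = -7*D/(-204 + Q) (t(D, Q) = (D - 8*D)/(Q - 204) = (-7*D)/(-204 + Q) = -7*D/(-204 + Q))
(-76 + 103)**2 + t(G(-2), -222) = (-76 + 103)**2 - 7*0/(-204 - 222) = 27**2 - 7*0/(-426) = 729 - 7*0*(-1/426) = 729 + 0 = 729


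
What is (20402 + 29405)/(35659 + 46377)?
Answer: 49807/82036 ≈ 0.60714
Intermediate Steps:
(20402 + 29405)/(35659 + 46377) = 49807/82036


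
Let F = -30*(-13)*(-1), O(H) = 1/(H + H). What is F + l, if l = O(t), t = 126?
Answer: -98279/252 ≈ -390.00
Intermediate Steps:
O(H) = 1/(2*H)
l = 1/252 (l = (½)/126 = (½)*(1/126) = 1/252 ≈ 0.0039683)
F = -390 (F = 390*(-1) = -390)
F + l = -390 + 1/252 = -98279/252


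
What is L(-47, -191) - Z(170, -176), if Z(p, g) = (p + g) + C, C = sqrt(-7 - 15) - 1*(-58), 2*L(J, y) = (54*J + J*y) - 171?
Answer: 3082 - I*sqrt(22) ≈ 3082.0 - 4.6904*I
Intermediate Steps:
L(J, y) = -171/2 + 27*J + J*y/2 (L(J, y) = ((54*J + J*y) - 171)/2 = (-171 + 54*J + J*y)/2 = -171/2 + 27*J + J*y/2)
C = 58 + I*sqrt(22) (C = sqrt(-22) + 58 = I*sqrt(22) + 58 = 58 + I*sqrt(22) ≈ 58.0 + 4.6904*I)
Z(p, g) = 58 + g + p + I*sqrt(22) (Z(p, g) = (p + g) + (58 + I*sqrt(22)) = (g + p) + (58 + I*sqrt(22)) = 58 + g + p + I*sqrt(22))
L(-47, -191) - Z(170, -176) = (-171/2 + 27*(-47) + (1/2)*(-47)*(-191)) - (58 - 176 + 170 + I*sqrt(22)) = (-171/2 - 1269 + 8977/2) - (52 + I*sqrt(22)) = 3134 + (-52 - I*sqrt(22)) = 3082 - I*sqrt(22)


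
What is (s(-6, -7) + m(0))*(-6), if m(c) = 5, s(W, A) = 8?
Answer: -78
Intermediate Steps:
(s(-6, -7) + m(0))*(-6) = (8 + 5)*(-6) = 13*(-6) = -78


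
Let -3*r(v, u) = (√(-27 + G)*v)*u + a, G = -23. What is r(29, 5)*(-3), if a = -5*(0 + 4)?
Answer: -20 + 725*I*√2 ≈ -20.0 + 1025.3*I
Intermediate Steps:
a = -20 (a = -5*4 = -20)
r(v, u) = 20/3 - 5*I*u*v*√2/3 (r(v, u) = -((√(-27 - 23)*v)*u - 20)/3 = -((√(-50)*v)*u - 20)/3 = -(((5*I*√2)*v)*u - 20)/3 = -((5*I*v*√2)*u - 20)/3 = -(5*I*u*v*√2 - 20)/3 = -(-20 + 5*I*u*v*√2)/3 = 20/3 - 5*I*u*v*√2/3)
r(29, 5)*(-3) = (20/3 - 5/3*I*5*29*√2)*(-3) = (20/3 - 725*I*√2/3)*(-3) = -20 + 725*I*√2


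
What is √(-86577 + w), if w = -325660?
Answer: 7*I*√8413 ≈ 642.06*I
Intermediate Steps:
√(-86577 + w) = √(-86577 - 325660) = √(-412237) = 7*I*√8413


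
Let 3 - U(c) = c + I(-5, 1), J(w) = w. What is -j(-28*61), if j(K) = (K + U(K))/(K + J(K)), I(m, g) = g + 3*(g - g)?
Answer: 1/1708 ≈ 0.00058548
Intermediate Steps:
I(m, g) = g (I(m, g) = g + 3*0 = g + 0 = g)
U(c) = 2 - c (U(c) = 3 - (c + 1) = 3 - (1 + c) = 3 + (-1 - c) = 2 - c)
j(K) = 1/K (j(K) = (K + (2 - K))/(K + K) = 2/((2*K)) = 2*(1/(2*K)) = 1/K)
-j(-28*61) = -1/((-28*61)) = -1/(-1708) = -1*(-1/1708) = 1/1708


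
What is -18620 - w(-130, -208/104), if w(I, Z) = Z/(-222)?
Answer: -2066821/111 ≈ -18620.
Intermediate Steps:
w(I, Z) = -Z/222 (w(I, Z) = Z*(-1/222) = -Z/222)
-18620 - w(-130, -208/104) = -18620 - (-1)*(-208/104)/222 = -18620 - (-1)*(-208*1/104)/222 = -18620 - (-1)*(-2)/222 = -18620 - 1*1/111 = -18620 - 1/111 = -2066821/111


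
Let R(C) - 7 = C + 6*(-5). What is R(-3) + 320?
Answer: 294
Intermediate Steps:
R(C) = -23 + C (R(C) = 7 + (C + 6*(-5)) = 7 + (C - 30) = 7 + (-30 + C) = -23 + C)
R(-3) + 320 = (-23 - 3) + 320 = -26 + 320 = 294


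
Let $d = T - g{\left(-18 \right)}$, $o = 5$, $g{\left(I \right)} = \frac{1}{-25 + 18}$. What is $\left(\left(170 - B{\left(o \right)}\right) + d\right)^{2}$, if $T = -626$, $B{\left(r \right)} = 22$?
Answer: $\frac{11189025}{49} \approx 2.2835 \cdot 10^{5}$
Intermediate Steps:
$g{\left(I \right)} = - \frac{1}{7}$ ($g{\left(I \right)} = \frac{1}{-7} = - \frac{1}{7}$)
$d = - \frac{4381}{7}$ ($d = -626 - - \frac{1}{7} = -626 + \frac{1}{7} = - \frac{4381}{7} \approx -625.86$)
$\left(\left(170 - B{\left(o \right)}\right) + d\right)^{2} = \left(\left(170 - 22\right) - \frac{4381}{7}\right)^{2} = \left(148 - \frac{4381}{7}\right)^{2} = \left(- \frac{3345}{7}\right)^{2} = \frac{11189025}{49}$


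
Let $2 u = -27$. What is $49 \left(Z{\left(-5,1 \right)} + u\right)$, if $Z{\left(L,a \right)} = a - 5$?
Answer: $- \frac{1715}{2} \approx -857.5$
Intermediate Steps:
$u = - \frac{27}{2}$ ($u = \frac{1}{2} \left(-27\right) = - \frac{27}{2} \approx -13.5$)
$Z{\left(L,a \right)} = -5 + a$ ($Z{\left(L,a \right)} = a - 5 = -5 + a$)
$49 \left(Z{\left(-5,1 \right)} + u\right) = 49 \left(\left(-5 + 1\right) - \frac{27}{2}\right) = 49 \left(-4 - \frac{27}{2}\right) = 49 \left(- \frac{35}{2}\right) = - \frac{1715}{2}$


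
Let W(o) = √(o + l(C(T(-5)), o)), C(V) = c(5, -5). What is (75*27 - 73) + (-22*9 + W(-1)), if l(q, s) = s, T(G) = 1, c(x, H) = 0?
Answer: 1754 + I*√2 ≈ 1754.0 + 1.4142*I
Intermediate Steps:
C(V) = 0
W(o) = √2*√o (W(o) = √(o + o) = √(2*o) = √2*√o)
(75*27 - 73) + (-22*9 + W(-1)) = (75*27 - 73) + (-22*9 + √2*√(-1)) = (2025 - 73) + (-198 + √2*I) = 1952 + (-198 + I*√2) = 1754 + I*√2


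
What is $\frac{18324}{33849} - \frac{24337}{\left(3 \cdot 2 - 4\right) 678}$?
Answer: $- \frac{88770641}{5099916} \approx -17.406$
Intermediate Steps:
$\frac{18324}{33849} - \frac{24337}{\left(3 \cdot 2 - 4\right) 678} = 18324 \cdot \frac{1}{33849} - \frac{24337}{\left(6 - 4\right) 678} = \frac{2036}{3761} - \frac{24337}{2 \cdot 678} = \frac{2036}{3761} - \frac{24337}{1356} = - \frac{88770641}{5099916}$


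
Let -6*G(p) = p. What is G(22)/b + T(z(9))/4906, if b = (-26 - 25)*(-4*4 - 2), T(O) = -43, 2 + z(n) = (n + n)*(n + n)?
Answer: -43097/3377781 ≈ -0.012759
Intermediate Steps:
z(n) = -2 + 4*n² (z(n) = -2 + (n + n)*(n + n) = -2 + (2*n)*(2*n) = -2 + 4*n²)
G(p) = -p/6
b = 918 (b = -51*(-16 - 2) = -51*(-18) = 918)
G(22)/b + T(z(9))/4906 = -⅙*22/918 - 43/4906 = -11/3*1/918 - 43*1/4906 = -11/2754 - 43/4906 = -43097/3377781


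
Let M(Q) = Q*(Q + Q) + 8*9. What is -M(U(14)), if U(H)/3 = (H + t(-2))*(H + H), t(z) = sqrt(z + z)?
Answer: -2709576 - 790272*I ≈ -2.7096e+6 - 7.9027e+5*I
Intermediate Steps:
t(z) = sqrt(2)*sqrt(z) (t(z) = sqrt(2*z) = sqrt(2)*sqrt(z))
U(H) = 6*H*(H + 2*I) (U(H) = 3*((H + sqrt(2)*sqrt(-2))*(H + H)) = 3*((H + sqrt(2)*(I*sqrt(2)))*(2*H)) = 3*((H + 2*I)*(2*H)) = 3*(2*H*(H + 2*I)) = 6*H*(H + 2*I))
M(Q) = 72 + 2*Q**2 (M(Q) = Q*(2*Q) + 72 = 2*Q**2 + 72 = 72 + 2*Q**2)
-M(U(14)) = -(72 + 2*(6*14*(14 + 2*I))**2) = -(72 + 2*(1176 + 168*I)**2) = -72 - 2*(1176 + 168*I)**2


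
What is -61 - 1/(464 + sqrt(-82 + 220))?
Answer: -6562551/107579 + sqrt(138)/215158 ≈ -61.002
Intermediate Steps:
-61 - 1/(464 + sqrt(-82 + 220)) = -61 - 1/(464 + sqrt(138))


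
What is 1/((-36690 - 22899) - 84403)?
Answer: -1/143992 ≈ -6.9448e-6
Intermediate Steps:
1/((-36690 - 22899) - 84403) = 1/(-59589 - 84403) = 1/(-143992) = -1/143992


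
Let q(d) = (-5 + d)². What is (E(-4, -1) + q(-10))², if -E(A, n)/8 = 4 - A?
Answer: 25921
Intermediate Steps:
E(A, n) = -32 + 8*A (E(A, n) = -8*(4 - A) = -32 + 8*A)
(E(-4, -1) + q(-10))² = ((-32 + 8*(-4)) + (-5 - 10)²)² = ((-32 - 32) + (-15)²)² = (-64 + 225)² = 161² = 25921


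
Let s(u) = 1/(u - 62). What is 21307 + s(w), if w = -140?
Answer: 4304013/202 ≈ 21307.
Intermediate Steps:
s(u) = 1/(-62 + u)
21307 + s(w) = 21307 + 1/(-62 - 140) = 21307 + 1/(-202) = 21307 - 1/202 = 4304013/202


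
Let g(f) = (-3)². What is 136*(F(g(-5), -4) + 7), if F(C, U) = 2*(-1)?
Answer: 680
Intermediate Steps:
g(f) = 9
F(C, U) = -2
136*(F(g(-5), -4) + 7) = 136*(-2 + 7) = 136*5 = 680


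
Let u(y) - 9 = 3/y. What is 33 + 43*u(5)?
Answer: 2229/5 ≈ 445.80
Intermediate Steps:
u(y) = 9 + 3/y
33 + 43*u(5) = 33 + 43*(9 + 3/5) = 33 + 43*(48/5) = 33 + 2064/5 = 2229/5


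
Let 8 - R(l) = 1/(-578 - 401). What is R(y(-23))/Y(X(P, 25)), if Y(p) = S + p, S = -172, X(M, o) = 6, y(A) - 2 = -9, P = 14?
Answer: -7833/162514 ≈ -0.048199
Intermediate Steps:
y(A) = -7 (y(A) = 2 - 9 = -7)
R(l) = 7833/979 (R(l) = 8 - 1/(-578 - 401) = 8 - 1/(-979) = 8 - 1*(-1/979) = 8 + 1/979 = 7833/979)
Y(p) = -172 + p
R(y(-23))/Y(X(P, 25)) = 7833/(979*(-172 + 6)) = (7833/979)/(-166) = (7833/979)*(-1/166) = -7833/162514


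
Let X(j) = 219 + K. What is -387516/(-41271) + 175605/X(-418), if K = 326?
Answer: 497239345/1499513 ≈ 331.60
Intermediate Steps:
X(j) = 545 (X(j) = 219 + 326 = 545)
-387516/(-41271) + 175605/X(-418) = -387516/(-41271) + 175605/545 = -387516*(-1/41271) + 175605*(1/545) = 129172/13757 + 35121/109 = 497239345/1499513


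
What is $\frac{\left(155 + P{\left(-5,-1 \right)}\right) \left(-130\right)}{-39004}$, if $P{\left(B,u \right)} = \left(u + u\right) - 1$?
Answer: $\frac{4940}{9751} \approx 0.50661$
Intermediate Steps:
$P{\left(B,u \right)} = -1 + 2 u$ ($P{\left(B,u \right)} = 2 u - 1 = -1 + 2 u$)
$\frac{\left(155 + P{\left(-5,-1 \right)}\right) \left(-130\right)}{-39004} = \frac{\left(155 + \left(-1 + 2 \left(-1\right)\right)\right) \left(-130\right)}{-39004} = \left(155 - 3\right) \left(-130\right) \left(- \frac{1}{39004}\right) = 152 \left(-130\right) \left(- \frac{1}{39004}\right) = \left(-19760\right) \left(- \frac{1}{39004}\right) = \frac{4940}{9751}$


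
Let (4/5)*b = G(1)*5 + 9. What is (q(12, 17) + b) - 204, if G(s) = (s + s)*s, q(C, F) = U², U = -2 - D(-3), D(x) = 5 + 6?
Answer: -45/4 ≈ -11.250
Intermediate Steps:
D(x) = 11
U = -13 (U = -2 - 1*11 = -2 - 11 = -13)
q(C, F) = 169 (q(C, F) = (-13)² = 169)
G(s) = 2*s² (G(s) = (2*s)*s = 2*s²)
b = 95/4 (b = 5*((2*1²)*5 + 9)/4 = 5*((2*1)*5 + 9)/4 = 5*(2*5 + 9)/4 = 5*(10 + 9)/4 = (5/4)*19 = 95/4 ≈ 23.750)
(q(12, 17) + b) - 204 = (169 + 95/4) - 204 = 771/4 - 204 = -45/4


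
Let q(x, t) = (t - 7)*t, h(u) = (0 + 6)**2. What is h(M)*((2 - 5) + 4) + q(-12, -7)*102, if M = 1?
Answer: 10032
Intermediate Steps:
h(u) = 36 (h(u) = 6**2 = 36)
q(x, t) = t*(-7 + t) (q(x, t) = (-7 + t)*t = t*(-7 + t))
h(M)*((2 - 5) + 4) + q(-12, -7)*102 = 36*((2 - 5) + 4) - 7*(-7 - 7)*102 = 36*(-3 + 4) - 7*(-14)*102 = 36*1 + 98*102 = 36 + 9996 = 10032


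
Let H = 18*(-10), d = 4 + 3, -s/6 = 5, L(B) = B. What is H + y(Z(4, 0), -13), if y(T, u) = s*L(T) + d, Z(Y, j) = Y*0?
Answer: -173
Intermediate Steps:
s = -30 (s = -6*5 = -30)
d = 7
Z(Y, j) = 0
y(T, u) = 7 - 30*T (y(T, u) = -30*T + 7 = 7 - 30*T)
H = -180
H + y(Z(4, 0), -13) = -180 + (7 - 30*0) = -180 + (7 + 0) = -180 + 7 = -173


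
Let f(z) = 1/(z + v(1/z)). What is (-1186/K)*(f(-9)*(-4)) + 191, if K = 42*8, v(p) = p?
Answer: 217489/1148 ≈ 189.45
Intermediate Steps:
f(z) = 1/(z + 1/z)
K = 336
(-1186/K)*(f(-9)*(-4)) + 191 = (-1186/336)*(-9/(1 + (-9)²)*(-4)) + 191 = (-1186*1/336)*(-9/(1 + 81)*(-4)) + 191 = -593*(-9/82)*(-4)/168 + 191 = -593*(-9*1/82)*(-4)/168 + 191 = -(-1779)*(-4)/4592 + 191 = -593/168*18/41 + 191 = -1779/1148 + 191 = 217489/1148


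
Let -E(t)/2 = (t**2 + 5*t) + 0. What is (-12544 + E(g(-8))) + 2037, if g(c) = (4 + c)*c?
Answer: -12875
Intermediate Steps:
g(c) = c*(4 + c)
E(t) = -10*t - 2*t**2 (E(t) = -2*((t**2 + 5*t) + 0) = -2*(t**2 + 5*t) = -10*t - 2*t**2)
(-12544 + E(g(-8))) + 2037 = (-12544 - 2*(-8*(4 - 8))*(5 - 8*(4 - 8))) + 2037 = (-12544 - 2*(-8*(-4))*(5 - 8*(-4))) + 2037 = (-12544 - 2*32*(5 + 32)) + 2037 = (-12544 - 2*32*37) + 2037 = (-12544 - 2368) + 2037 = -14912 + 2037 = -12875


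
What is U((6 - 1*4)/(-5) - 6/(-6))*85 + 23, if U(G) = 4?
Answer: 363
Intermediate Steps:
U((6 - 1*4)/(-5) - 6/(-6))*85 + 23 = 4*85 + 23 = 340 + 23 = 363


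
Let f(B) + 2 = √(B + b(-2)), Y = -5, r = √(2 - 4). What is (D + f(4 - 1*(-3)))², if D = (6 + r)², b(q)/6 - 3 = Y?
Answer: (-2 + (6 + I*√2)² + I*√5)² ≈ 655.11 + 1229.2*I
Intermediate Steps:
r = I*√2 (r = √(-2) = I*√2 ≈ 1.4142*I)
b(q) = -12 (b(q) = 18 + 6*(-5) = 18 - 30 = -12)
f(B) = -2 + √(-12 + B) (f(B) = -2 + √(B - 12) = -2 + √(-12 + B))
D = (6 + I*√2)² ≈ 34.0 + 16.971*I
(D + f(4 - 1*(-3)))² = ((6 + I*√2)² + (-2 + √(-12 + (4 - 1*(-3)))))² = ((6 + I*√2)² + (-2 + √(-12 + (4 + 3))))² = ((6 + I*√2)² + (-2 + √(-12 + 7)))² = ((6 + I*√2)² + (-2 + √(-5)))² = ((6 + I*√2)² + (-2 + I*√5))² = (-2 + (6 + I*√2)² + I*√5)²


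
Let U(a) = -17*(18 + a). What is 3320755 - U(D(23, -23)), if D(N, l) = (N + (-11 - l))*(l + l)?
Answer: 3293691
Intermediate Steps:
D(N, l) = 2*l*(-11 + N - l) (D(N, l) = (-11 + N - l)*(2*l) = 2*l*(-11 + N - l))
U(a) = -306 - 17*a
3320755 - U(D(23, -23)) = 3320755 - (-306 - 34*(-23)*(-11 + 23 - 1*(-23))) = 3320755 - (-306 - 34*(-23)*(-11 + 23 + 23)) = 3320755 - (-306 - 34*(-23)*35) = 3320755 - (-306 - 17*(-1610)) = 3320755 - (-306 + 27370) = 3320755 - 1*27064 = 3320755 - 27064 = 3293691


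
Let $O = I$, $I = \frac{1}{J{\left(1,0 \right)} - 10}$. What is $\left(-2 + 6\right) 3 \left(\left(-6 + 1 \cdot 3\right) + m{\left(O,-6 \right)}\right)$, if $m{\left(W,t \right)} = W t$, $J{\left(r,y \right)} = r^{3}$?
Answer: $-28$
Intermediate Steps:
$I = - \frac{1}{9}$ ($I = \frac{1}{1^{3} - 10} = \frac{1}{1 - 10} = \frac{1}{-9} = - \frac{1}{9} \approx -0.11111$)
$O = - \frac{1}{9} \approx -0.11111$
$\left(-2 + 6\right) 3 \left(\left(-6 + 1 \cdot 3\right) + m{\left(O,-6 \right)}\right) = \left(-2 + 6\right) 3 \left(\left(-6 + 1 \cdot 3\right) - - \frac{2}{3}\right) = 4 \cdot 3 \left(\left(-6 + 3\right) + \frac{2}{3}\right) = 12 \left(-3 + \frac{2}{3}\right) = 12 \left(- \frac{7}{3}\right) = -28$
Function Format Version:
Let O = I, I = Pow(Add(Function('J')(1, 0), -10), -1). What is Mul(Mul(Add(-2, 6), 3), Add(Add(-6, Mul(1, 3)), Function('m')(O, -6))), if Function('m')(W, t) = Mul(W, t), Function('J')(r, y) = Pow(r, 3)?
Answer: -28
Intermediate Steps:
I = Rational(-1, 9) (I = Pow(Add(Pow(1, 3), -10), -1) = Pow(Add(1, -10), -1) = Pow(-9, -1) = Rational(-1, 9) ≈ -0.11111)
O = Rational(-1, 9) ≈ -0.11111
Mul(Mul(Add(-2, 6), 3), Add(Add(-6, Mul(1, 3)), Function('m')(O, -6))) = Mul(Mul(Add(-2, 6), 3), Add(Add(-6, Mul(1, 3)), Mul(Rational(-1, 9), -6))) = Mul(Mul(4, 3), Add(Add(-6, 3), Rational(2, 3))) = Mul(12, Add(-3, Rational(2, 3))) = Mul(12, Rational(-7, 3)) = -28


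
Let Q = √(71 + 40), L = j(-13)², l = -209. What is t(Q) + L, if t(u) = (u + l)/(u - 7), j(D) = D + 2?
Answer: 3075/31 - 101*√111/31 ≈ 64.868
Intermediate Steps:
j(D) = 2 + D
L = 121 (L = (2 - 13)² = (-11)² = 121)
Q = √111 ≈ 10.536
t(u) = (-209 + u)/(-7 + u) (t(u) = (u - 209)/(u - 7) = (-209 + u)/(-7 + u))
t(Q) + L = (-209 + √111)/(-7 + √111) + 121 = 121 + (-209 + √111)/(-7 + √111)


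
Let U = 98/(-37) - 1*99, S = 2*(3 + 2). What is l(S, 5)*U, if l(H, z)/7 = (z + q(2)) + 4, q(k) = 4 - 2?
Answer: -289597/37 ≈ -7826.9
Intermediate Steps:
S = 10 (S = 2*5 = 10)
q(k) = 2
l(H, z) = 42 + 7*z (l(H, z) = 7*((z + 2) + 4) = 7*((2 + z) + 4) = 7*(6 + z) = 42 + 7*z)
U = -3761/37 (U = 98*(-1/37) - 99 = -98/37 - 99 = -3761/37 ≈ -101.65)
l(S, 5)*U = (42 + 7*5)*(-3761/37) = (42 + 35)*(-3761/37) = 77*(-3761/37) = -289597/37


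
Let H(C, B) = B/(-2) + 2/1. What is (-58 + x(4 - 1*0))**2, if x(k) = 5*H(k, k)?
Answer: 3364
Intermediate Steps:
H(C, B) = 2 - B/2 (H(C, B) = B*(-1/2) + 2*1 = -B/2 + 2 = 2 - B/2)
x(k) = 10 - 5*k/2 (x(k) = 5*(2 - k/2) = 10 - 5*k/2)
(-58 + x(4 - 1*0))**2 = (-58 + (10 - 5*(4 - 1*0)/2))**2 = (-58 + (10 - 5*(4 + 0)/2))**2 = (-58 + (10 - 5/2*4))**2 = (-58 + (10 - 10))**2 = (-58 + 0)**2 = (-58)**2 = 3364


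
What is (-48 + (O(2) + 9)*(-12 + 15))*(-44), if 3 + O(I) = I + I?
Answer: 792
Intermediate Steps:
O(I) = -3 + 2*I (O(I) = -3 + (I + I) = -3 + 2*I)
(-48 + (O(2) + 9)*(-12 + 15))*(-44) = (-48 + ((-3 + 2*2) + 9)*(-12 + 15))*(-44) = (-48 + ((-3 + 4) + 9)*3)*(-44) = (-48 + (1 + 9)*3)*(-44) = (-48 + 10*3)*(-44) = (-48 + 30)*(-44) = -18*(-44) = 792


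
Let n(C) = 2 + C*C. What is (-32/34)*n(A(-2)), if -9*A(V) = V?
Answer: -2656/1377 ≈ -1.9288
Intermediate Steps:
A(V) = -V/9
n(C) = 2 + C²
(-32/34)*n(A(-2)) = (-32/34)*(2 + (-⅑*(-2))²) = (-32*1/34)*(2 + (2/9)²) = -16*(2 + 4/81)/17 = -16/17*166/81 = -2656/1377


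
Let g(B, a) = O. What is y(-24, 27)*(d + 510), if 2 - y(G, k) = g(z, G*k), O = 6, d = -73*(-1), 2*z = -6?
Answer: -2332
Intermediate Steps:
z = -3 (z = (½)*(-6) = -3)
d = 73
g(B, a) = 6
y(G, k) = -4 (y(G, k) = 2 - 1*6 = 2 - 6 = -4)
y(-24, 27)*(d + 510) = -4*(73 + 510) = -4*583 = -2332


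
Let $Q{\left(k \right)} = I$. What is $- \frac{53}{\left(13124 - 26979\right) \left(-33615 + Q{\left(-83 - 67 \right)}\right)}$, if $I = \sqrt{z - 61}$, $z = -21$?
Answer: $- \frac{356319}{3131142178697} - \frac{53 i \sqrt{82}}{15655710893485} \approx -1.138 \cdot 10^{-7} - 3.0656 \cdot 10^{-11} i$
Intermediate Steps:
$I = i \sqrt{82}$ ($I = \sqrt{-21 - 61} = \sqrt{-82} = i \sqrt{82} \approx 9.0554 i$)
$Q{\left(k \right)} = i \sqrt{82}$
$- \frac{53}{\left(13124 - 26979\right) \left(-33615 + Q{\left(-83 - 67 \right)}\right)} = - \frac{53}{\left(13124 - 26979\right) \left(-33615 + i \sqrt{82}\right)} = - \frac{53}{\left(-13855\right) \left(-33615 + i \sqrt{82}\right)} = - \frac{53}{465735825 - 13855 i \sqrt{82}}$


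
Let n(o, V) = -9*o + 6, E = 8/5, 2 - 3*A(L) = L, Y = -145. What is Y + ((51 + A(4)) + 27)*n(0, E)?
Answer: 319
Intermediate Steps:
A(L) = ⅔ - L/3
E = 8/5 (E = 8*(⅕) = 8/5 ≈ 1.6000)
n(o, V) = 6 - 9*o
Y + ((51 + A(4)) + 27)*n(0, E) = -145 + ((51 + (⅔ - ⅓*4)) + 27)*(6 - 9*0) = -145 + ((51 + (⅔ - 4/3)) + 27)*(6 + 0) = -145 + ((51 - ⅔) + 27)*6 = -145 + (151/3 + 27)*6 = -145 + (232/3)*6 = -145 + 464 = 319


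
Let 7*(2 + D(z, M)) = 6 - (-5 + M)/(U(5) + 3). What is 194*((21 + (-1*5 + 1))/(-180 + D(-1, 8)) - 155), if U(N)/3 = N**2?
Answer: -991978066/32969 ≈ -30088.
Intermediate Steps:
U(N) = 3*N**2
D(z, M) = -619/546 - M/546 (D(z, M) = -2 + (6 - (-5 + M)/(3*5**2 + 3))/7 = -2 + (6 - (-5 + M)/(3*25 + 3))/7 = -2 + (6 - (-5 + M)/(75 + 3))/7 = -2 + (6 - (-5 + M)/78)/7 = -2 + (6 - (-5/78 + M/78))/7 = -2 + (6 + (5/78 - M/78))/7 = -2 + (473/78 - M/78)/7 = -2 + (473/546 - M/546) = -619/546 - M/546)
194*((21 + (-1*5 + 1))/(-180 + D(-1, 8)) - 155) = 194*((21 + (-1*5 + 1))/(-180 + (-619/546 - 1/546*8)) - 155) = 194*((21 + (-5 + 1))/(-180 + (-619/546 - 4/273)) - 155) = 194*((21 - 4)/(-180 - 209/182) - 155) = 194*(17/(-32969/182) - 155) = 194*(17*(-182/32969) - 155) = 194*(-3094/32969 - 155) = 194*(-5113289/32969) = -991978066/32969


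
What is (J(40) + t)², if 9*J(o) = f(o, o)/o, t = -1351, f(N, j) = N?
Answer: 147816964/81 ≈ 1.8249e+6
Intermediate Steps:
J(o) = ⅑ (J(o) = (o/o)/9 = (⅑)*1 = ⅑)
(J(40) + t)² = (⅑ - 1351)² = (-12158/9)² = 147816964/81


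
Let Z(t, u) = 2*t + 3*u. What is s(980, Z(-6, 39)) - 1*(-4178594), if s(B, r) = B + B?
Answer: 4180554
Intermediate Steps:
s(B, r) = 2*B
s(980, Z(-6, 39)) - 1*(-4178594) = 2*980 - 1*(-4178594) = 1960 + 4178594 = 4180554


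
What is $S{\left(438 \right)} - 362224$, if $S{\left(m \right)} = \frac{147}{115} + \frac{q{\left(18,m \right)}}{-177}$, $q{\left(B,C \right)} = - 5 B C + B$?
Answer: $- \frac{2456170757}{6785} \approx -3.62 \cdot 10^{5}$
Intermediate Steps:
$q{\left(B,C \right)} = B - 5 B C$ ($q{\left(B,C \right)} = - 5 B C + B = B - 5 B C$)
$S{\left(m \right)} = \frac{7983}{6785} + \frac{30 m}{59}$ ($S{\left(m \right)} = \frac{147}{115} + \frac{18 \left(1 - 5 m\right)}{-177} = 147 \cdot \frac{1}{115} + \left(18 - 90 m\right) \left(- \frac{1}{177}\right) = \frac{147}{115} + \left(- \frac{6}{59} + \frac{30 m}{59}\right) = \frac{7983}{6785} + \frac{30 m}{59}$)
$S{\left(438 \right)} - 362224 = \left(\frac{7983}{6785} + \frac{30}{59} \cdot 438\right) - 362224 = \left(\frac{7983}{6785} + \frac{13140}{59}\right) - 362224 = \frac{1519083}{6785} - 362224 = - \frac{2456170757}{6785}$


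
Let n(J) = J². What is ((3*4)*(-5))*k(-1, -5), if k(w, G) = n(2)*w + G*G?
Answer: -1260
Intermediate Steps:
k(w, G) = G² + 4*w (k(w, G) = 2²*w + G*G = 4*w + G² = G² + 4*w)
((3*4)*(-5))*k(-1, -5) = ((3*4)*(-5))*((-5)² + 4*(-1)) = (12*(-5))*(25 - 4) = -60*21 = -1260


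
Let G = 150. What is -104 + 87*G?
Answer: 12946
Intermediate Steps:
-104 + 87*G = -104 + 87*150 = -104 + 13050 = 12946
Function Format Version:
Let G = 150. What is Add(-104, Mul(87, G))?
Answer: 12946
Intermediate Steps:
Add(-104, Mul(87, G)) = Add(-104, Mul(87, 150)) = Add(-104, 13050) = 12946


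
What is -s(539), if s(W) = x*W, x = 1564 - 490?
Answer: -578886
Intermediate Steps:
x = 1074
s(W) = 1074*W
-s(539) = -1074*539 = -1*578886 = -578886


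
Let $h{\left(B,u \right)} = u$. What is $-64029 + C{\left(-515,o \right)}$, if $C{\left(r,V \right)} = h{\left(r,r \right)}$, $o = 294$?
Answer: $-64544$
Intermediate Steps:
$C{\left(r,V \right)} = r$
$-64029 + C{\left(-515,o \right)} = -64029 - 515 = -64544$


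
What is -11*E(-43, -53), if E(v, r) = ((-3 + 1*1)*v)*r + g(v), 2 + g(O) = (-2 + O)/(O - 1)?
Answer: 200595/4 ≈ 50149.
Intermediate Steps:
g(O) = -2 + (-2 + O)/(-1 + O) (g(O) = -2 + (-2 + O)/(O - 1) = -2 + (-2 + O)/(-1 + O))
E(v, r) = -v/(-1 + v) - 2*r*v (E(v, r) = ((-3 + 1*1)*v)*r - v/(-1 + v) = ((-3 + 1)*v)*r - v/(-1 + v) = (-2*v)*r - v/(-1 + v) = -2*r*v - v/(-1 + v) = -v/(-1 + v) - 2*r*v)
-11*E(-43, -53) = -(-473)*(-1 - 2*(-53)*(-1 - 43))/(-1 - 43) = -(-473)*(-1 - 2*(-53)*(-44))/(-44) = -(-473)*(-1)*(-1 - 4664)/44 = -(-473)*(-1)*(-4665)/44 = -11*(-200595/44) = 200595/4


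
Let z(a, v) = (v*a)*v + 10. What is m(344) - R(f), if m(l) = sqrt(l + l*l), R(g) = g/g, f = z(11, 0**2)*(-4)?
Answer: -1 + 2*sqrt(29670) ≈ 343.50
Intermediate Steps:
z(a, v) = 10 + a*v**2 (z(a, v) = (a*v)*v + 10 = a*v**2 + 10 = 10 + a*v**2)
f = -40 (f = (10 + 11*(0**2)**2)*(-4) = (10 + 11*0**2)*(-4) = (10 + 11*0)*(-4) = (10 + 0)*(-4) = 10*(-4) = -40)
R(g) = 1
m(l) = sqrt(l + l**2)
m(344) - R(f) = sqrt(344*(1 + 344)) - 1*1 = sqrt(344*345) - 1 = sqrt(118680) - 1 = 2*sqrt(29670) - 1 = -1 + 2*sqrt(29670)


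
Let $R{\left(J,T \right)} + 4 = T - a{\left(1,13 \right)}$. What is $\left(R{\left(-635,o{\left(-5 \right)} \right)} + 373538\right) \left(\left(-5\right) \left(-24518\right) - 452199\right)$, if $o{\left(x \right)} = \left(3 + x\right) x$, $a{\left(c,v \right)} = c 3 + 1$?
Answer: $-123122145860$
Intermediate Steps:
$a{\left(c,v \right)} = 1 + 3 c$ ($a{\left(c,v \right)} = 3 c + 1 = 1 + 3 c$)
$o{\left(x \right)} = x \left(3 + x\right)$
$R{\left(J,T \right)} = -8 + T$ ($R{\left(J,T \right)} = -4 - \left(1 + 3 - T\right) = -4 + \left(T - \left(1 + 3\right)\right) = -4 + \left(T - 4\right) = -4 + \left(-4 + T\right) = -8 + T$)
$\left(R{\left(-635,o{\left(-5 \right)} \right)} + 373538\right) \left(\left(-5\right) \left(-24518\right) - 452199\right) = \left(\left(-8 - 5 \left(3 - 5\right)\right) + 373538\right) \left(\left(-5\right) \left(-24518\right) - 452199\right) = \left(\left(-8 - -10\right) + 373538\right) \left(122590 - 452199\right) = \left(\left(-8 + 10\right) + 373538\right) \left(-329609\right) = \left(2 + 373538\right) \left(-329609\right) = 373540 \left(-329609\right) = -123122145860$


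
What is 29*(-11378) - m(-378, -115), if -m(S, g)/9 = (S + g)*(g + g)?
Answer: 690548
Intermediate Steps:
m(S, g) = -18*g*(S + g) (m(S, g) = -9*(S + g)*(g + g) = -9*(S + g)*2*g = -18*g*(S + g))
29*(-11378) - m(-378, -115) = 29*(-11378) - (-18)*(-115)*(-378 - 115) = -329962 - (-18)*(-115)*(-493) = -329962 - 1*(-1020510) = -329962 + 1020510 = 690548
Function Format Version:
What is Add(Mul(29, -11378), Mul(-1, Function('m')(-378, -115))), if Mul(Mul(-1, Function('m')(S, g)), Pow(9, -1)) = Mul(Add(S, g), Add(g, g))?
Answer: 690548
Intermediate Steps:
Function('m')(S, g) = Mul(-18, g, Add(S, g)) (Function('m')(S, g) = Mul(-9, Mul(Add(S, g), Add(g, g))) = Mul(-9, Mul(Add(S, g), Mul(2, g))) = Mul(-9, Mul(2, g, Add(S, g))) = Mul(-18, g, Add(S, g)))
Add(Mul(29, -11378), Mul(-1, Function('m')(-378, -115))) = Add(Mul(29, -11378), Mul(-1, Mul(-18, -115, Add(-378, -115)))) = Add(-329962, Mul(-1, Mul(-18, -115, -493))) = Add(-329962, Mul(-1, -1020510)) = Add(-329962, 1020510) = 690548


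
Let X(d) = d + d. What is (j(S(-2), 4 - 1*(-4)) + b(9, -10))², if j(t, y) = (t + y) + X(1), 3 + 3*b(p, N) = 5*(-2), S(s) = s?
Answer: 121/9 ≈ 13.444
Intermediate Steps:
X(d) = 2*d
b(p, N) = -13/3 (b(p, N) = -1 + (5*(-2))/3 = -1 + (⅓)*(-10) = -1 - 10/3 = -13/3)
j(t, y) = 2 + t + y (j(t, y) = (t + y) + 2*1 = (t + y) + 2 = 2 + t + y)
(j(S(-2), 4 - 1*(-4)) + b(9, -10))² = ((2 - 2 + (4 - 1*(-4))) - 13/3)² = ((2 - 2 + (4 + 4)) - 13/3)² = ((2 - 2 + 8) - 13/3)² = (8 - 13/3)² = (11/3)² = 121/9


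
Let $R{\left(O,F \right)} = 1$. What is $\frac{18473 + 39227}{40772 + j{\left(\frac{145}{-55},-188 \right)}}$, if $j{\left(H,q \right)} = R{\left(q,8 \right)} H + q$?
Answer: $\frac{126940}{89279} \approx 1.4218$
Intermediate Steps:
$j{\left(H,q \right)} = H + q$ ($j{\left(H,q \right)} = 1 H + q = H + q$)
$\frac{18473 + 39227}{40772 + j{\left(\frac{145}{-55},-188 \right)}} = \frac{18473 + 39227}{40772 - \left(188 - \frac{145}{-55}\right)} = \frac{57700}{40772 + \left(145 \left(- \frac{1}{55}\right) - 188\right)} = \frac{57700}{40772 - \frac{2097}{11}} = \frac{57700}{\frac{446395}{11}} = 57700 \cdot \frac{11}{446395} = \frac{126940}{89279}$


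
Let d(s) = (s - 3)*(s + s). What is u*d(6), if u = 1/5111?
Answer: 36/5111 ≈ 0.0070436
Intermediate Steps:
u = 1/5111 ≈ 0.00019566
d(s) = 2*s*(-3 + s) (d(s) = (-3 + s)*(2*s) = 2*s*(-3 + s))
u*d(6) = (2*6*(-3 + 6))/5111 = (2*6*3)/5111 = (1/5111)*36 = 36/5111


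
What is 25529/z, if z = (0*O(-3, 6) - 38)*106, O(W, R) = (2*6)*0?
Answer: -25529/4028 ≈ -6.3379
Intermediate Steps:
O(W, R) = 0 (O(W, R) = 12*0 = 0)
z = -4028 (z = (0*0 - 38)*106 = (0 - 38)*106 = -38*106 = -4028)
25529/z = 25529/(-4028) = 25529*(-1/4028) = -25529/4028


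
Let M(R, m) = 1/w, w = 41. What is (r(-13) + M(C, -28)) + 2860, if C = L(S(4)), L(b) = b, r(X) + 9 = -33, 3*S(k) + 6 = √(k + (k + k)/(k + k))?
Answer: 115539/41 ≈ 2818.0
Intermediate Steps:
S(k) = -2 + √(1 + k)/3 (S(k) = -2 + √(k + (k + k)/(k + k))/3 = -2 + √(k + (2*k)/((2*k)))/3 = -2 + √(k + (2*k)*(1/(2*k)))/3 = -2 + √(k + 1)/3 = -2 + √(1 + k)/3)
r(X) = -42 (r(X) = -9 - 33 = -42)
C = -2 + √5/3 (C = -2 + √(1 + 4)/3 = -2 + √5/3 ≈ -1.2546)
M(R, m) = 1/41
(r(-13) + M(C, -28)) + 2860 = (-42 + 1/41) + 2860 = -1721/41 + 2860 = 115539/41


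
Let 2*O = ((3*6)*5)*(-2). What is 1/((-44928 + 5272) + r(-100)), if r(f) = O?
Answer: -1/39746 ≈ -2.5160e-5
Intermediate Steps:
O = -90 (O = (((3*6)*5)*(-2))/2 = ((18*5)*(-2))/2 = (90*(-2))/2 = (½)*(-180) = -90)
r(f) = -90
1/((-44928 + 5272) + r(-100)) = 1/((-44928 + 5272) - 90) = 1/(-39656 - 90) = 1/(-39746) = -1/39746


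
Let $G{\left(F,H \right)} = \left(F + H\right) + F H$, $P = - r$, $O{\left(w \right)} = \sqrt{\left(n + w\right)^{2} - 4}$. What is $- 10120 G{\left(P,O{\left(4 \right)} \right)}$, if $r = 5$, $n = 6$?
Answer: $50600 + 161920 \sqrt{6} \approx 4.4722 \cdot 10^{5}$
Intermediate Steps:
$O{\left(w \right)} = \sqrt{-4 + \left(6 + w\right)^{2}}$ ($O{\left(w \right)} = \sqrt{\left(6 + w\right)^{2} - 4} = \sqrt{-4 + \left(6 + w\right)^{2}}$)
$P = -5$ ($P = \left(-1\right) 5 = -5$)
$G{\left(F,H \right)} = F + H + F H$
$- 10120 G{\left(P,O{\left(4 \right)} \right)} = - 10120 \left(-5 + \sqrt{-4 + \left(6 + 4\right)^{2}} - 5 \sqrt{-4 + \left(6 + 4\right)^{2}}\right) = - 10120 \left(-5 + \sqrt{-4 + 10^{2}} - 5 \sqrt{-4 + 10^{2}}\right) = - 10120 \left(-5 + \sqrt{-4 + 100} - 5 \sqrt{-4 + 100}\right) = - 10120 \left(-5 + \sqrt{96} - 5 \sqrt{96}\right) = - 10120 \left(-5 + 4 \sqrt{6} - 5 \cdot 4 \sqrt{6}\right) = - 10120 \left(-5 + 4 \sqrt{6} - 20 \sqrt{6}\right) = - 10120 \left(-5 - 16 \sqrt{6}\right) = 50600 + 161920 \sqrt{6}$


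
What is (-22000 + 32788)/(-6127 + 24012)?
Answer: 10788/17885 ≈ 0.60319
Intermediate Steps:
(-22000 + 32788)/(-6127 + 24012) = 10788/17885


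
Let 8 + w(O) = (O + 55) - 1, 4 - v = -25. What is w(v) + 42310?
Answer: 42385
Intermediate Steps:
v = 29 (v = 4 - 1*(-25) = 4 + 25 = 29)
w(O) = 46 + O (w(O) = -8 + ((O + 55) - 1) = -8 + ((55 + O) - 1) = -8 + (54 + O) = 46 + O)
w(v) + 42310 = (46 + 29) + 42310 = 75 + 42310 = 42385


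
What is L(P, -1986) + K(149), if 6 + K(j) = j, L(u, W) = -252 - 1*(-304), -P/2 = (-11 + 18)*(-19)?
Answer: 195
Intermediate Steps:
P = 266 (P = -2*(-11 + 18)*(-19) = -14*(-19) = -2*(-133) = 266)
L(u, W) = 52 (L(u, W) = -252 + 304 = 52)
K(j) = -6 + j
L(P, -1986) + K(149) = 52 + (-6 + 149) = 52 + 143 = 195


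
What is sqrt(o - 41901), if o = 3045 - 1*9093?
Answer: I*sqrt(47949) ≈ 218.97*I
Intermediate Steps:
o = -6048 (o = 3045 - 9093 = -6048)
sqrt(o - 41901) = sqrt(-6048 - 41901) = sqrt(-47949) = I*sqrt(47949)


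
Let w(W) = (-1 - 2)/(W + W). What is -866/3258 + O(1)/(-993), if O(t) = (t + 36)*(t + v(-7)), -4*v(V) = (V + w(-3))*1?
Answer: -1568495/4313592 ≈ -0.36362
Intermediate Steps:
w(W) = -3/(2*W) (w(W) = -3*1/(2*W) = -3/(2*W))
v(V) = -⅛ - V/4 (v(V) = -(V - 3/2/(-3))/4 = -(V - 3/2*(-⅓))/4 = -(V + ½)/4 = -(½ + V)/4 = -⅛ - V/4)
O(t) = (36 + t)*(13/8 + t) (O(t) = (t + 36)*(t + (-⅛ - ¼*(-7))) = (36 + t)*(t + (-⅛ + 7/4)) = (36 + t)*(t + 13/8) = (36 + t)*(13/8 + t))
-866/3258 + O(1)/(-993) = -866/3258 + (117/2 + 1² + (301/8)*1)/(-993) = -866*1/3258 + (117/2 + 1 + 301/8)*(-1/993) = -433/1629 + (777/8)*(-1/993) = -433/1629 - 259/2648 = -1568495/4313592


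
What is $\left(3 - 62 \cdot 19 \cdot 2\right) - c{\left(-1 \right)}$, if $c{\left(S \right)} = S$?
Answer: $-2352$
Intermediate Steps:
$\left(3 - 62 \cdot 19 \cdot 2\right) - c{\left(-1 \right)} = \left(3 - 62 \cdot 19 \cdot 2\right) - -1 = \left(3 - 2356\right) + 1 = -2353 + 1 = -2352$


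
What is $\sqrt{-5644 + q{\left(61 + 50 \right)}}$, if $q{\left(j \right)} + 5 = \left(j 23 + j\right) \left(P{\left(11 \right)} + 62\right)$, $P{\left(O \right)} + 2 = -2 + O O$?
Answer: $\sqrt{471207} \approx 686.45$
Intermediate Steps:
$P{\left(O \right)} = -4 + O^{2}$ ($P{\left(O \right)} = -2 + \left(-2 + O O\right) = -2 + \left(-2 + O^{2}\right) = -4 + O^{2}$)
$q{\left(j \right)} = -5 + 4296 j$ ($q{\left(j \right)} = -5 + \left(j 23 + j\right) \left(\left(-4 + 11^{2}\right) + 62\right) = -5 + \left(23 j + j\right) \left(\left(-4 + 121\right) + 62\right) = -5 + 24 j \left(117 + 62\right) = -5 + 24 j 179 = -5 + 4296 j$)
$\sqrt{-5644 + q{\left(61 + 50 \right)}} = \sqrt{-5644 - \left(5 - 4296 \left(61 + 50\right)\right)} = \sqrt{-5644 + \left(-5 + 4296 \cdot 111\right)} = \sqrt{-5644 + \left(-5 + 476856\right)} = \sqrt{-5644 + 476851} = \sqrt{471207}$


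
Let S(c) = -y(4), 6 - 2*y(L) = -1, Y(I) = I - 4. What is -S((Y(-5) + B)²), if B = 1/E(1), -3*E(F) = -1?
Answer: 7/2 ≈ 3.5000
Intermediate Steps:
E(F) = ⅓ (E(F) = -⅓*(-1) = ⅓)
Y(I) = -4 + I
B = 3 (B = 1/(⅓) = 3)
y(L) = 7/2 (y(L) = 3 - ½*(-1) = 3 + ½ = 7/2)
S(c) = -7/2 (S(c) = -1*7/2 = -7/2)
-S((Y(-5) + B)²) = -1*(-7/2) = 7/2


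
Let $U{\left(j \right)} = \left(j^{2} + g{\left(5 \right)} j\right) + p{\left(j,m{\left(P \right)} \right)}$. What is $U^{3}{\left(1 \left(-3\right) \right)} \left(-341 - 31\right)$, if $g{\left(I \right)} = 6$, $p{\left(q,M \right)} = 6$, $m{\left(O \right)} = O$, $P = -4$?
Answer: $10044$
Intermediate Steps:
$U{\left(j \right)} = 6 + j^{2} + 6 j$ ($U{\left(j \right)} = \left(j^{2} + 6 j\right) + 6 = 6 + j^{2} + 6 j$)
$U^{3}{\left(1 \left(-3\right) \right)} \left(-341 - 31\right) = \left(6 + \left(1 \left(-3\right)\right)^{2} + 6 \cdot 1 \left(-3\right)\right)^{3} \left(-341 - 31\right) = \left(6 + \left(-3\right)^{2} + 6 \left(-3\right)\right)^{3} \left(-372\right) = \left(6 + 9 - 18\right)^{3} \left(-372\right) = \left(-3\right)^{3} \left(-372\right) = \left(-27\right) \left(-372\right) = 10044$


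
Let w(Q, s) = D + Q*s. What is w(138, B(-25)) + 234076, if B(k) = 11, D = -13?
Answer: 235581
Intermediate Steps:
w(Q, s) = -13 + Q*s
w(138, B(-25)) + 234076 = (-13 + 138*11) + 234076 = (-13 + 1518) + 234076 = 1505 + 234076 = 235581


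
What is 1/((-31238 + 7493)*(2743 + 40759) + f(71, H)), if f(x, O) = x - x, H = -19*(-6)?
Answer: -1/1032954990 ≈ -9.6810e-10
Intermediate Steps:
H = 114
f(x, O) = 0
1/((-31238 + 7493)*(2743 + 40759) + f(71, H)) = 1/((-31238 + 7493)*(2743 + 40759) + 0) = 1/(-23745*43502 + 0) = 1/(-1032954990 + 0) = 1/(-1032954990) = -1/1032954990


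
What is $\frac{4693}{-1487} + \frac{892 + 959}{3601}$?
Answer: $- \frac{14147056}{5354687} \approx -2.642$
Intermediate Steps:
$\frac{4693}{-1487} + \frac{892 + 959}{3601} = 4693 \left(- \frac{1}{1487}\right) + 1851 \cdot \frac{1}{3601} = - \frac{4693}{1487} + \frac{1851}{3601} = - \frac{14147056}{5354687}$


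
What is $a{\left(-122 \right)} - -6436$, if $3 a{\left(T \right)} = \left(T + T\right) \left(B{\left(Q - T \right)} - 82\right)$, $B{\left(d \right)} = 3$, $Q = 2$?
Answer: $\frac{38584}{3} \approx 12861.0$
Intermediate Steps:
$a{\left(T \right)} = - \frac{158 T}{3}$ ($a{\left(T \right)} = \frac{\left(T + T\right) \left(3 - 82\right)}{3} = \frac{2 T \left(-79\right)}{3} = \frac{\left(-158\right) T}{3} = - \frac{158 T}{3}$)
$a{\left(-122 \right)} - -6436 = \left(- \frac{158}{3}\right) \left(-122\right) - -6436 = \frac{19276}{3} + 6436 = \frac{38584}{3}$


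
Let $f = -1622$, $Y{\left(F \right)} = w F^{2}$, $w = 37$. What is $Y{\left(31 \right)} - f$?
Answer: $37179$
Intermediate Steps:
$Y{\left(F \right)} = 37 F^{2}$
$Y{\left(31 \right)} - f = 37 \cdot 31^{2} - -1622 = 37 \cdot 961 + 1622 = 35557 + 1622 = 37179$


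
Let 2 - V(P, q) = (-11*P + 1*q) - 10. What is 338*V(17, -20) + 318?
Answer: 74340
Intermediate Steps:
V(P, q) = 12 - q + 11*P (V(P, q) = 2 - ((-11*P + 1*q) - 10) = 2 - ((-11*P + q) - 10) = 2 - ((q - 11*P) - 10) = 2 - (-10 + q - 11*P) = 2 + (10 - q + 11*P) = 12 - q + 11*P)
338*V(17, -20) + 318 = 338*(12 - 1*(-20) + 11*17) + 318 = 338*(12 + 20 + 187) + 318 = 338*219 + 318 = 74022 + 318 = 74340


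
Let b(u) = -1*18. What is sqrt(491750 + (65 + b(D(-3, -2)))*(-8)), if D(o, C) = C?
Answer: sqrt(491374) ≈ 700.98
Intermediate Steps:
b(u) = -18
sqrt(491750 + (65 + b(D(-3, -2)))*(-8)) = sqrt(491750 + (65 - 18)*(-8)) = sqrt(491750 + 47*(-8)) = sqrt(491750 - 376) = sqrt(491374)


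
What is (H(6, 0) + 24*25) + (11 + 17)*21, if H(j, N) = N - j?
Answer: 1182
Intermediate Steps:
(H(6, 0) + 24*25) + (11 + 17)*21 = ((0 - 1*6) + 24*25) + (11 + 17)*21 = ((0 - 6) + 600) + 28*21 = (-6 + 600) + 588 = 594 + 588 = 1182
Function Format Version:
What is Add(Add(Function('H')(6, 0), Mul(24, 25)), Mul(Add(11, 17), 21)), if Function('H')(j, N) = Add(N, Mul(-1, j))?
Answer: 1182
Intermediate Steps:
Add(Add(Function('H')(6, 0), Mul(24, 25)), Mul(Add(11, 17), 21)) = Add(Add(Add(0, Mul(-1, 6)), Mul(24, 25)), Mul(Add(11, 17), 21)) = Add(Add(Add(0, -6), 600), Mul(28, 21)) = Add(Add(-6, 600), 588) = Add(594, 588) = 1182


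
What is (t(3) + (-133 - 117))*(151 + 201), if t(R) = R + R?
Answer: -85888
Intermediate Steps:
t(R) = 2*R
(t(3) + (-133 - 117))*(151 + 201) = (2*3 + (-133 - 117))*(151 + 201) = (6 - 250)*352 = -244*352 = -85888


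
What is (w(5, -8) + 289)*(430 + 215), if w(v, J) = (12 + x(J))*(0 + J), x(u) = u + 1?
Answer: 160605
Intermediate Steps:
x(u) = 1 + u
w(v, J) = J*(13 + J) (w(v, J) = (12 + (1 + J))*(0 + J) = (13 + J)*J = J*(13 + J))
(w(5, -8) + 289)*(430 + 215) = (-8*(13 - 8) + 289)*(430 + 215) = (-8*5 + 289)*645 = (-40 + 289)*645 = 249*645 = 160605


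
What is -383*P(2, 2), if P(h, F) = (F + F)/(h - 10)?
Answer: 383/2 ≈ 191.50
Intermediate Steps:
P(h, F) = 2*F/(-10 + h) (P(h, F) = (2*F)/(-10 + h) = 2*F/(-10 + h))
-383*P(2, 2) = -766*2/(-10 + 2) = -766*2/(-8) = -766*2*(-1)/8 = -383*(-½) = 383/2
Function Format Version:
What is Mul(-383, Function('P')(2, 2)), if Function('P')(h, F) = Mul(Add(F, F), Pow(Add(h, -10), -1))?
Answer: Rational(383, 2) ≈ 191.50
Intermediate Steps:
Function('P')(h, F) = Mul(2, F, Pow(Add(-10, h), -1)) (Function('P')(h, F) = Mul(Mul(2, F), Pow(Add(-10, h), -1)) = Mul(2, F, Pow(Add(-10, h), -1)))
Mul(-383, Function('P')(2, 2)) = Mul(-383, Mul(2, 2, Pow(Add(-10, 2), -1))) = Mul(-383, Mul(2, 2, Pow(-8, -1))) = Mul(-383, Mul(2, 2, Rational(-1, 8))) = Mul(-383, Rational(-1, 2)) = Rational(383, 2)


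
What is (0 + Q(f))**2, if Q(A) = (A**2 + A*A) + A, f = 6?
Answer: 6084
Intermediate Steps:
Q(A) = A + 2*A**2 (Q(A) = (A**2 + A**2) + A = 2*A**2 + A = A + 2*A**2)
(0 + Q(f))**2 = (0 + 6*(1 + 2*6))**2 = (0 + 6*(1 + 12))**2 = (0 + 6*13)**2 = (0 + 78)**2 = 78**2 = 6084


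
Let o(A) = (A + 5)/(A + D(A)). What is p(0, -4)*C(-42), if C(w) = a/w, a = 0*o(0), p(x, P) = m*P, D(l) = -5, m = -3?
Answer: 0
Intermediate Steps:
p(x, P) = -3*P
o(A) = (5 + A)/(-5 + A) (o(A) = (A + 5)/(A - 5) = (5 + A)/(-5 + A))
a = 0 (a = 0*((5 + 0)/(-5 + 0)) = 0*(5/(-5)) = 0*(-⅕*5) = 0*(-1) = 0)
C(w) = 0 (C(w) = 0/w = 0)
p(0, -4)*C(-42) = -3*(-4)*0 = 12*0 = 0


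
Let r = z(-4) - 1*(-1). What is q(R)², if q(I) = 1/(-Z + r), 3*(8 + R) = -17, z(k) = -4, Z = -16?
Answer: 1/169 ≈ 0.0059172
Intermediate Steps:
r = -3 (r = -4 - 1*(-1) = -4 + 1 = -3)
R = -41/3 (R = -8 + (⅓)*(-17) = -8 - 17/3 = -41/3 ≈ -13.667)
q(I) = 1/13 (q(I) = 1/(-1*(-16) - 3) = 1/(16 - 3) = 1/13)
q(R)² = (1/13)² = 1/169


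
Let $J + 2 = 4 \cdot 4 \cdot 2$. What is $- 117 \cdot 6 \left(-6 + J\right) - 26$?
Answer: $-16874$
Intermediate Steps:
$J = 30$ ($J = -2 + 4 \cdot 4 \cdot 2 = -2 + 16 \cdot 2 = -2 + 32 = 30$)
$- 117 \cdot 6 \left(-6 + J\right) - 26 = - 117 \cdot 6 \left(-6 + 30\right) - 26 = - 117 \cdot 6 \cdot 24 - 26 = \left(-117\right) 144 - 26 = -16848 - 26 = -16874$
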